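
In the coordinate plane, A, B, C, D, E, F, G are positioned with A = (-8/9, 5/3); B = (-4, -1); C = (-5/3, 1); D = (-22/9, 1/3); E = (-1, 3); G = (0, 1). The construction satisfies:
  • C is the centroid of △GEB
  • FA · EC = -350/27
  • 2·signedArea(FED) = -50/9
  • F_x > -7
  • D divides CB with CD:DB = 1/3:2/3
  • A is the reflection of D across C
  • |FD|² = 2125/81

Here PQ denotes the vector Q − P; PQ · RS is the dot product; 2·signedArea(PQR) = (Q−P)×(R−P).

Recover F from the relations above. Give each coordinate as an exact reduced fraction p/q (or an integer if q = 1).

F = (-19/3, -3)

1. F_x = -19/3  [FA · EC = -350/27 ∩ 2·signedArea(FED) = -50/9]
2. F_y = -3  [FA · EC = -350/27 ∩ 2·signedArea(FED) = -50/9]
   → F = (-19/3, -3)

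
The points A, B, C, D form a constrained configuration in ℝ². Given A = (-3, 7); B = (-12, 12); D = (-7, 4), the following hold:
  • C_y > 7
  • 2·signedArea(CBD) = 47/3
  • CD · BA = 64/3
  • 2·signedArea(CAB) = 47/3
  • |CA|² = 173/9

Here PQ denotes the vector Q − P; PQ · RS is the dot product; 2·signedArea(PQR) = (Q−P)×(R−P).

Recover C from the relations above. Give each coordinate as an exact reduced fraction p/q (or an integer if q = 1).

1. C_x = -22/3  [2·signedArea(CAB) = 47/3 ∩ 2·signedArea(CBD) = 47/3]
2. C_y = 23/3  [2·signedArea(CAB) = 47/3 ∩ 2·signedArea(CBD) = 47/3]
   → C = (-22/3, 23/3)

C = (-22/3, 23/3)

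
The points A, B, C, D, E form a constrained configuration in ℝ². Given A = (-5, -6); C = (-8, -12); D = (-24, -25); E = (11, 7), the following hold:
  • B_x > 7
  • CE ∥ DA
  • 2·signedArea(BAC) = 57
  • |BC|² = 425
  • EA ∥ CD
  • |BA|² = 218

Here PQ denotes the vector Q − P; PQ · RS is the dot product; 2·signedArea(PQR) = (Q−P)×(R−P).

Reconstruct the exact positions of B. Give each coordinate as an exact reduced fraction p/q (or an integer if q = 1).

1. B_x = 8  [line 6·x + -3·y + -45 = 0 ∩ |BA|² = 218]
2. B_y = 1  [line 6·x + -3·y + -45 = 0 ∩ |BA|² = 218]
   → B = (8, 1)

B = (8, 1)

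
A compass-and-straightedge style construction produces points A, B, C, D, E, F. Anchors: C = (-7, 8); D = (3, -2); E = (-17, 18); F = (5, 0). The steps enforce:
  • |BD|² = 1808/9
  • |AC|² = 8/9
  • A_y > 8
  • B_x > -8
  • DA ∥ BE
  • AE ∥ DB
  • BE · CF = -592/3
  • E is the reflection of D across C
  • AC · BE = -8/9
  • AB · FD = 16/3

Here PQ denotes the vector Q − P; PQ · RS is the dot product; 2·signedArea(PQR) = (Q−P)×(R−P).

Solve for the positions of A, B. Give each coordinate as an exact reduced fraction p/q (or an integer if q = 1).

A = (-19/3, 26/3)
B = (-23/3, 22/3)

1. B_x = -23/3  [line -12·x + 8·y + -452/3 = 0 ∩ |BD|² = 1808/9]
2. B_y = 22/3  [line -12·x + 8·y + -452/3 = 0 ∩ |BD|² = 1808/9]
   → B = (-23/3, 22/3)
3. A_x = -19/3  [AB · FD = 16/3 ∩ DA ∥ BE]
4. A_y = 26/3  [AB · FD = 16/3 ∩ DA ∥ BE]
   → A = (-19/3, 26/3)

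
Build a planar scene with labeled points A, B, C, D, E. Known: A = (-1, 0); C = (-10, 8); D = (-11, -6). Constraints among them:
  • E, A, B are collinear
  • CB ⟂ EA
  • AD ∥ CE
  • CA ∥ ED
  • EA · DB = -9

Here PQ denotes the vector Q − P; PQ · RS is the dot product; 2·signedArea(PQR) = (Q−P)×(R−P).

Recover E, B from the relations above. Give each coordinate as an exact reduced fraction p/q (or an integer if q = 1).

1. E_x = -20  [CA ∥ ED ∩ AD ∥ CE]
2. E_y = 2  [CA ∥ ED ∩ AD ∥ CE]
   → E = (-20, 2)
3. B_x = -3918/365  [E, A, B are collinear ∩ CB ⟂ EA]
4. B_y = 374/365  [E, A, B are collinear ∩ CB ⟂ EA]
   → B = (-3918/365, 374/365)

B = (-3918/365, 374/365)
E = (-20, 2)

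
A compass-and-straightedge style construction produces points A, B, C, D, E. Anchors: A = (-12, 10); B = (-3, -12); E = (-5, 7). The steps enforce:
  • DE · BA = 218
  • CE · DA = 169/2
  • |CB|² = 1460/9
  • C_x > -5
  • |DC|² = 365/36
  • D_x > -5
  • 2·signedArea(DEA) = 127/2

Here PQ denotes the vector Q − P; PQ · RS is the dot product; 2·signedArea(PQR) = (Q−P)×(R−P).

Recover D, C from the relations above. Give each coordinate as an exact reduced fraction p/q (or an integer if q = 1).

1. D_x = -4  [2·signedArea(DEA) = 127/2 ∩ DE · BA = 218]
2. D_y = -5/2  [2·signedArea(DEA) = 127/2 ∩ DE · BA = 218]
   → D = (-4, -5/2)
3. C_x = -13/3  [line 8·x + -25/2·y + 43 = 0 ∩ |DC|² = 365/36]
4. C_y = 2/3  [line 8·x + -25/2·y + 43 = 0 ∩ |DC|² = 365/36]
   → C = (-13/3, 2/3)

C = (-13/3, 2/3)
D = (-4, -5/2)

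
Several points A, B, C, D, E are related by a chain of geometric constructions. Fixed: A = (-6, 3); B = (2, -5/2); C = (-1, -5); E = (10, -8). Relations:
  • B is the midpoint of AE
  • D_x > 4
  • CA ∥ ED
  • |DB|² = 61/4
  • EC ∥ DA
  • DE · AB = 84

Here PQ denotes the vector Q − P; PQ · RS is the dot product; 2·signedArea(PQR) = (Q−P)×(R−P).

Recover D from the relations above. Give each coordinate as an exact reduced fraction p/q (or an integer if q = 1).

D = (5, 0)

1. D_x = 5  [EC ∥ DA ∩ CA ∥ ED]
2. D_y = 0  [EC ∥ DA ∩ CA ∥ ED]
   → D = (5, 0)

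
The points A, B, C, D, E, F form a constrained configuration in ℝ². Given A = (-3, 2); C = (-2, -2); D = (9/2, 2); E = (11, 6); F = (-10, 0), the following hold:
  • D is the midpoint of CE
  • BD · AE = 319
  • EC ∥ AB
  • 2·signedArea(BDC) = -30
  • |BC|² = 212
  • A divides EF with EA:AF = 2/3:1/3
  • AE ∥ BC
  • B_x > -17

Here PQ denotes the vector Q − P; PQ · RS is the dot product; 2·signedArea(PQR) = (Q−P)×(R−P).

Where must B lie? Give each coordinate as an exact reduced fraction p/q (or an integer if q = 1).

1. B_x = -16  [AE ∥ BC ∩ EC ∥ AB]
2. B_y = -6  [AE ∥ BC ∩ EC ∥ AB]
   → B = (-16, -6)

B = (-16, -6)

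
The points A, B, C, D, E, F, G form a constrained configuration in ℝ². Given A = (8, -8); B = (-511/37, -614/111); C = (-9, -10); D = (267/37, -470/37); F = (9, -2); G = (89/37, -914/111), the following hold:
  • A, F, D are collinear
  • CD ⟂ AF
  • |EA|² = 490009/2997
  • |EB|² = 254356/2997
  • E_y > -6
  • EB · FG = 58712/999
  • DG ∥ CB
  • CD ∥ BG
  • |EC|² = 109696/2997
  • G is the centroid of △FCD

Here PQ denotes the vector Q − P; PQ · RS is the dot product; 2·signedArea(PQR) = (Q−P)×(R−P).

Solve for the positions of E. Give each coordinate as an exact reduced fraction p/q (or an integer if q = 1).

E = (-511/111, -1946/333)

1. E_x = -511/111  [line 244/37·x + 692/111·y + 66724/999 = 0 ∩ |EA|² = 490009/2997]
2. E_y = -1946/333  [line 244/37·x + 692/111·y + 66724/999 = 0 ∩ |EA|² = 490009/2997]
   → E = (-511/111, -1946/333)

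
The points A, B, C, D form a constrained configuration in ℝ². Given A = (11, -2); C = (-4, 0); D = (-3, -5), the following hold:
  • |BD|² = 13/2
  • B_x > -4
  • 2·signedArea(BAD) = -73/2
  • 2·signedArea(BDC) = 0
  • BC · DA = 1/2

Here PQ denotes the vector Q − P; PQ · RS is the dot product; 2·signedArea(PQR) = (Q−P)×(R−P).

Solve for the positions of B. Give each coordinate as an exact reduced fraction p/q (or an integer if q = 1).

B = (-7/2, -5/2)

1. B_x = -7/2  [2·signedArea(BDC) = 0 ∩ 2·signedArea(BAD) = -73/2]
2. B_y = -5/2  [2·signedArea(BDC) = 0 ∩ 2·signedArea(BAD) = -73/2]
   → B = (-7/2, -5/2)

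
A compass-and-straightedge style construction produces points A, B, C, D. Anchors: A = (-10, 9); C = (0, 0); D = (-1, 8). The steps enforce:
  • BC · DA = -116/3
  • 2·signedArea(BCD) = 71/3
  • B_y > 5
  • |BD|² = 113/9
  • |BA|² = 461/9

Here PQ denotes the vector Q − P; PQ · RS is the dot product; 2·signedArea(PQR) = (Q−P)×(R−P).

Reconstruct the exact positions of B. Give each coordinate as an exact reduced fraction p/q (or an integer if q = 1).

B = (-11/3, 17/3)

1. B_x = -11/3  [BC · DA = -116/3 ∩ 2·signedArea(BCD) = 71/3]
2. B_y = 17/3  [BC · DA = -116/3 ∩ 2·signedArea(BCD) = 71/3]
   → B = (-11/3, 17/3)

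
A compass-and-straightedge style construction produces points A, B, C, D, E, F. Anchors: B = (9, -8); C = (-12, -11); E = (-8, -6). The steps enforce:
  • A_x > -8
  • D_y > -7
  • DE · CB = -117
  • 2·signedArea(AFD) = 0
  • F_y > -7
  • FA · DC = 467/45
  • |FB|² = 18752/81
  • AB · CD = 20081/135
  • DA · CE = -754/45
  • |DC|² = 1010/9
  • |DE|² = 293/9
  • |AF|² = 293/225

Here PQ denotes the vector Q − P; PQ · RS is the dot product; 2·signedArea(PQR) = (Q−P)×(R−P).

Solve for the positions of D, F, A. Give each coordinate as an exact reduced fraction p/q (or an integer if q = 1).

1. D_x = -7/3  [line -21·x + -3·y + -69 = 0 ∩ |DC|² = 1010/9]
2. D_y = -20/3  [line -21·x + -3·y + -69 = 0 ∩ |DC|² = 1010/9]
   → D = (-7/3, -20/3)
3. A_x = -326/45  [DA · CE = -754/45 ∩ AB · CD = 20081/135]
4. A_y = -274/45  [DA · CE = -754/45 ∩ AB · CD = 20081/135]
   → A = (-326/45, -274/45)
5. F_x = -55/9  [FA · DC = 467/45 ∩ 2·signedArea(AFD) = 0]
6. F_y = -56/9  [FA · DC = 467/45 ∩ 2·signedArea(AFD) = 0]
   → F = (-55/9, -56/9)

A = (-326/45, -274/45)
D = (-7/3, -20/3)
F = (-55/9, -56/9)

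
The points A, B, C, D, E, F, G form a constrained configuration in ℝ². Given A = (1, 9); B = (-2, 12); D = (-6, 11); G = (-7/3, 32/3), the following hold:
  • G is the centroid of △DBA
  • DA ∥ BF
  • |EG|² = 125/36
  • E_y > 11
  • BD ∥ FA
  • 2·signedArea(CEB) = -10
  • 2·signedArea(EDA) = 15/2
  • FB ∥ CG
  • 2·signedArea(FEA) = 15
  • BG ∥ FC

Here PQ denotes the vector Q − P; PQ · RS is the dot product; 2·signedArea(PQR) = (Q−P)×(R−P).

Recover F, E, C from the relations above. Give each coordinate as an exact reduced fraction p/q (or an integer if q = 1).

C = (14/3, 26/3)
E = (-4, 23/2)
F = (5, 10)

1. F_x = 5  [BD ∥ FA ∩ DA ∥ BF]
2. F_y = 10  [BD ∥ FA ∩ DA ∥ BF]
   → F = (5, 10)
3. E_x = -4  [2·signedArea(EDA) = 15/2 ∩ 2·signedArea(FEA) = 15]
4. E_y = 23/2  [2·signedArea(EDA) = 15/2 ∩ 2·signedArea(FEA) = 15]
   → E = (-4, 23/2)
5. C_x = 14/3  [FB ∥ CG ∩ BG ∥ FC]
6. C_y = 26/3  [FB ∥ CG ∩ BG ∥ FC]
   → C = (14/3, 26/3)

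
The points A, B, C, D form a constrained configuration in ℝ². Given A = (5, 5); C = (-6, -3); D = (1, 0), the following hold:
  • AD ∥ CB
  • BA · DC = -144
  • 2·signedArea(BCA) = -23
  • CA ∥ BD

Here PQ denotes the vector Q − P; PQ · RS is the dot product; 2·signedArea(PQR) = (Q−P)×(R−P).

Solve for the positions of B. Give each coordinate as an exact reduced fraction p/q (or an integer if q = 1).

B = (-10, -8)

1. B_x = -10  [CA ∥ BD ∩ AD ∥ CB]
2. B_y = -8  [CA ∥ BD ∩ AD ∥ CB]
   → B = (-10, -8)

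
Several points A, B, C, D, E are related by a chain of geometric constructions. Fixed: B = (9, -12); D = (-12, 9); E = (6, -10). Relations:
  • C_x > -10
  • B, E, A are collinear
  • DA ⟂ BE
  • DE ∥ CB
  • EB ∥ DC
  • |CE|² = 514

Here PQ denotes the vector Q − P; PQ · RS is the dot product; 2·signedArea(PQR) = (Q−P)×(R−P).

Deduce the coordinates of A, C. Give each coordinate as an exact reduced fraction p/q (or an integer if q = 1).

A = (-198/13, 54/13)
C = (-9, 7)

1. A_x = -198/13  [B, E, A are collinear ∩ DA ⟂ BE]
2. A_y = 54/13  [B, E, A are collinear ∩ DA ⟂ BE]
   → A = (-198/13, 54/13)
3. C_x = -9  [DE ∥ CB ∩ EB ∥ DC]
4. C_y = 7  [DE ∥ CB ∩ EB ∥ DC]
   → C = (-9, 7)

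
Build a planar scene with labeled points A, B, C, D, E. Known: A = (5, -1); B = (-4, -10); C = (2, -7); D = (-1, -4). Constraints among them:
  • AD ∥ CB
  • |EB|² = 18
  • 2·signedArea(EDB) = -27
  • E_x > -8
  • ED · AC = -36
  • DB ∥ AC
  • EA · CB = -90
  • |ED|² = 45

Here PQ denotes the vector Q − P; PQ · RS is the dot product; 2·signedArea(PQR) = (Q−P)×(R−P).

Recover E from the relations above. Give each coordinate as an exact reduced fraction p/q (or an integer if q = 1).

E = (-7, -7)

1. E_x = -7  [EA · CB = -90 ∩ 2·signedArea(EDB) = -27]
2. E_y = -7  [EA · CB = -90 ∩ 2·signedArea(EDB) = -27]
   → E = (-7, -7)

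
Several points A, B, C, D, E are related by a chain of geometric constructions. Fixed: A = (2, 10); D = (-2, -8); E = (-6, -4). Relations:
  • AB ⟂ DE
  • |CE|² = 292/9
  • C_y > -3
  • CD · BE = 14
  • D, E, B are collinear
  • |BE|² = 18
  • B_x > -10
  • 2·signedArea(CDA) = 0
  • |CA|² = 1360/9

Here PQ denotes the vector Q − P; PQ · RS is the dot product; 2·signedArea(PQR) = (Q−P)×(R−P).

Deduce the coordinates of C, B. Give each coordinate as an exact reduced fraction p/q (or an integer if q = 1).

B = (-9, -1)
C = (-2/3, -2)

1. C_x = -2/3  [line -18·x + 4·y + -4 = 0 ∩ |CE|² = 292/9]
2. C_y = -2  [line -18·x + 4·y + -4 = 0 ∩ |CE|² = 292/9]
   → C = (-2/3, -2)
3. B_x = -9  [D, E, B are collinear ∩ AB ⟂ DE]
4. B_y = -1  [D, E, B are collinear ∩ AB ⟂ DE]
   → B = (-9, -1)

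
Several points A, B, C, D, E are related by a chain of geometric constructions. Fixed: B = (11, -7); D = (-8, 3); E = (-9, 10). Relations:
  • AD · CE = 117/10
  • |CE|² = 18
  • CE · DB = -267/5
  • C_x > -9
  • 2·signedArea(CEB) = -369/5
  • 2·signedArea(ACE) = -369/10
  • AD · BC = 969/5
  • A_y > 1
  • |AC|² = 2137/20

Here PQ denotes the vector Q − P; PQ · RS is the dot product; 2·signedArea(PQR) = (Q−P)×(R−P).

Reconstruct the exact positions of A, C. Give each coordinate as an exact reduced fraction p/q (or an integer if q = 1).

1. C_x = -42/5  [2·signedArea(CEB) = -369/5 ∩ CE · DB = -267/5]
2. C_y = 29/5  [2·signedArea(CEB) = -369/5 ∩ CE · DB = -267/5]
   → C = (-42/5, 29/5)
3. A_x = 1  [2·signedArea(ACE) = -369/10 ∩ AD · BC = 969/5]
4. A_y = 3/2  [2·signedArea(ACE) = -369/10 ∩ AD · BC = 969/5]
   → A = (1, 3/2)

A = (1, 3/2)
C = (-42/5, 29/5)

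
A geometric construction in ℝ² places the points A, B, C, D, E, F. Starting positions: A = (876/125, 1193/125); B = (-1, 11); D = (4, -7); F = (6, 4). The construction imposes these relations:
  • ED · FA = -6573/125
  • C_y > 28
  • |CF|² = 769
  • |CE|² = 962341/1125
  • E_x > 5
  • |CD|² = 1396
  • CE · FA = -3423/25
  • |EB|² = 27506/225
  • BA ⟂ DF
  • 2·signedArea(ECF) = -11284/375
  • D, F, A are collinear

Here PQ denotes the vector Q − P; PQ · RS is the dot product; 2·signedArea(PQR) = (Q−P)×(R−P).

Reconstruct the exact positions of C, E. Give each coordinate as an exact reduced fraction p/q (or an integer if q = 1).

1. E_x = 2126/375  [line -126/125·x + -693/125·y + 2226/125 = 0 ∩ |EB|² = 27506/225]
2. E_y = 818/375  [line -126/125·x + -693/125·y + 2226/125 = 0 ∩ |EB|² = 27506/225]
   → E = (2126/375, 818/375)
3. C_x = -6  [CE · FA = -3423/25 ∩ 2·signedArea(ECF) = -11284/375]
4. C_y = 29  [CE · FA = -3423/25 ∩ 2·signedArea(ECF) = -11284/375]
   → C = (-6, 29)

C = (-6, 29)
E = (2126/375, 818/375)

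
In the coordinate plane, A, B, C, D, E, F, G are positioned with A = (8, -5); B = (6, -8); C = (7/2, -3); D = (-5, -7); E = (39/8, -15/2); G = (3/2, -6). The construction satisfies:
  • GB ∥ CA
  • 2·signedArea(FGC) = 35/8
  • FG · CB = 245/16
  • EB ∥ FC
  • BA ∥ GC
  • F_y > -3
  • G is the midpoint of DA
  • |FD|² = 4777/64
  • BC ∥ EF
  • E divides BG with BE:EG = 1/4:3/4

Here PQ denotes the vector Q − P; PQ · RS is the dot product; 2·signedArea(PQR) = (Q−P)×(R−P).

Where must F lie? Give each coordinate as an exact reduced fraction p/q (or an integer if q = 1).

1. F_x = 19/8  [EB ∥ FC ∩ BC ∥ EF]
2. F_y = -5/2  [EB ∥ FC ∩ BC ∥ EF]
   → F = (19/8, -5/2)

F = (19/8, -5/2)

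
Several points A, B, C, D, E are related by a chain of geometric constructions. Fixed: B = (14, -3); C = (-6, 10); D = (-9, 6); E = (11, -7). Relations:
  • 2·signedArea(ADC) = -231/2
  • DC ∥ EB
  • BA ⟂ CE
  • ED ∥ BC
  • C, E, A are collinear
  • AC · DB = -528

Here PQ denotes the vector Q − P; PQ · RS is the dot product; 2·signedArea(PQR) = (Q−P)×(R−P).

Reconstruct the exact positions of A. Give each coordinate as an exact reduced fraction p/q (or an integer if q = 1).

1. A_x = 21/2  [C, E, A are collinear ∩ BA ⟂ CE]
2. A_y = -13/2  [C, E, A are collinear ∩ BA ⟂ CE]
   → A = (21/2, -13/2)

A = (21/2, -13/2)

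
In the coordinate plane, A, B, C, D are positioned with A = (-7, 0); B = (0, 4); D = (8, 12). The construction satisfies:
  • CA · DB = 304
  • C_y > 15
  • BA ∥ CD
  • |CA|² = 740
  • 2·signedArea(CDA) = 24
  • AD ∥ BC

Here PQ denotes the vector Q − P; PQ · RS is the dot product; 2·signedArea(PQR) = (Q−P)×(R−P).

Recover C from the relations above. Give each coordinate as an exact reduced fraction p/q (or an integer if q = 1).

C = (15, 16)

1. C_x = 15  [BA ∥ CD ∩ AD ∥ BC]
2. C_y = 16  [BA ∥ CD ∩ AD ∥ BC]
   → C = (15, 16)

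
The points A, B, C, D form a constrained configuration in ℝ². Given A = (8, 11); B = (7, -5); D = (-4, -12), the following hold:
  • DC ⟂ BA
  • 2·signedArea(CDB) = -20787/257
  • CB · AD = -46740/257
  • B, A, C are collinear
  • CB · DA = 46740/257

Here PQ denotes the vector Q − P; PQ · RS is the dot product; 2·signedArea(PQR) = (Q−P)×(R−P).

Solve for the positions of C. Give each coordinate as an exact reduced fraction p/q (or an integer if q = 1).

C = (1676/257, -3253/257)

1. C_x = 1676/257  [B, A, C are collinear ∩ DC ⟂ BA]
2. C_y = -3253/257  [B, A, C are collinear ∩ DC ⟂ BA]
   → C = (1676/257, -3253/257)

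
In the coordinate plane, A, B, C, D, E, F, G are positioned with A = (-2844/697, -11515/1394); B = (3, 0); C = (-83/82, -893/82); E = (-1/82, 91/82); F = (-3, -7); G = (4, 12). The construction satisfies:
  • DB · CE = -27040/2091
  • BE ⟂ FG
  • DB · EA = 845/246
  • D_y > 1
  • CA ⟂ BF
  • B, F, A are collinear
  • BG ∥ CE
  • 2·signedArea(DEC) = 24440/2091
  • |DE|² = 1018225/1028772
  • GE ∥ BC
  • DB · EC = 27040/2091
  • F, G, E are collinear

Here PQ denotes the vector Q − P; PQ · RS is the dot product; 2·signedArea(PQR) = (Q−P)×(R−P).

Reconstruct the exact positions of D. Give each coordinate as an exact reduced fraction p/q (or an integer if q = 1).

1. D_x = 2035/2091  [DB · CE = -27040/2091 ∩ DB · EA = 845/246]
2. D_y = 5213/4182  [DB · CE = -27040/2091 ∩ DB · EA = 845/246]
   → D = (2035/2091, 5213/4182)

D = (2035/2091, 5213/4182)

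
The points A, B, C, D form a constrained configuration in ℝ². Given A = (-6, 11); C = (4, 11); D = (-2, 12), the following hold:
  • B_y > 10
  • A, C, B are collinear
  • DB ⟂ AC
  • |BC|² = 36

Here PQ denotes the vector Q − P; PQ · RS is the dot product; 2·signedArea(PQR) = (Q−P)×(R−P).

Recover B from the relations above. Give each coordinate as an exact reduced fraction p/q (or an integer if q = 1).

B = (-2, 11)

1. B_x = -2  [A, C, B are collinear ∩ DB ⟂ AC]
2. B_y = 11  [A, C, B are collinear ∩ DB ⟂ AC]
   → B = (-2, 11)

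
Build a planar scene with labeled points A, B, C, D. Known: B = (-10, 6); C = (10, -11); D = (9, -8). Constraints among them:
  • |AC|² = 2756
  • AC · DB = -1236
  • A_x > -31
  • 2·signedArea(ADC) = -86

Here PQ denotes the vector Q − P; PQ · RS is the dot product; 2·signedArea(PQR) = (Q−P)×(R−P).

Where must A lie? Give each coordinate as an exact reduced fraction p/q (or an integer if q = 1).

A = (-30, 23)

1. A_x = -30  [AC · DB = -1236 ∩ 2·signedArea(ADC) = -86]
2. A_y = 23  [AC · DB = -1236 ∩ 2·signedArea(ADC) = -86]
   → A = (-30, 23)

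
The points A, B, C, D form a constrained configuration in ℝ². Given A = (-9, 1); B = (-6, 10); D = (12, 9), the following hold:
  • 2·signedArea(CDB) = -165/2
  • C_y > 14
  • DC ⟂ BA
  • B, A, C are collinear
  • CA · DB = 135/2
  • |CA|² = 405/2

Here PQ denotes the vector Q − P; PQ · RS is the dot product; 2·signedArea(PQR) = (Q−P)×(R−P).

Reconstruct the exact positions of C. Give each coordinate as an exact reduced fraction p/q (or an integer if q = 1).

C = (-9/2, 29/2)

1. C_x = -9/2  [B, A, C are collinear ∩ DC ⟂ BA]
2. C_y = 29/2  [B, A, C are collinear ∩ DC ⟂ BA]
   → C = (-9/2, 29/2)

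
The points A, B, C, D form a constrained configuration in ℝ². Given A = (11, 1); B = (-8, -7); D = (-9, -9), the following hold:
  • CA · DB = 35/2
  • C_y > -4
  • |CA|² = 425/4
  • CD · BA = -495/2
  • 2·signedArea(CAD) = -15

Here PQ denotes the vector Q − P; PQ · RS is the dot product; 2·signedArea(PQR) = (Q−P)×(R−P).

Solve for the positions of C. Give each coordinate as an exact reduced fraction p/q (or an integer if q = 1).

1. C_x = 3/2  [CD · BA = -495/2 ∩ CA · DB = 35/2]
2. C_y = -3  [CD · BA = -495/2 ∩ CA · DB = 35/2]
   → C = (3/2, -3)

C = (3/2, -3)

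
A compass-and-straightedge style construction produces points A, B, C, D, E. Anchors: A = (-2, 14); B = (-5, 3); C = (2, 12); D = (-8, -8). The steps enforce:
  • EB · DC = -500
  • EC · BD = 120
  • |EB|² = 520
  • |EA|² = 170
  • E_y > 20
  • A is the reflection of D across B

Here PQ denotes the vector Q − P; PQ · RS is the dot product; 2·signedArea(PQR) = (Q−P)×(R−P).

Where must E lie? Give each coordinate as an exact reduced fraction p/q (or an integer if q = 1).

1. E_x = 9  [EB · DC = -500 ∩ EC · BD = 120]
2. E_y = 21  [EB · DC = -500 ∩ EC · BD = 120]
   → E = (9, 21)

E = (9, 21)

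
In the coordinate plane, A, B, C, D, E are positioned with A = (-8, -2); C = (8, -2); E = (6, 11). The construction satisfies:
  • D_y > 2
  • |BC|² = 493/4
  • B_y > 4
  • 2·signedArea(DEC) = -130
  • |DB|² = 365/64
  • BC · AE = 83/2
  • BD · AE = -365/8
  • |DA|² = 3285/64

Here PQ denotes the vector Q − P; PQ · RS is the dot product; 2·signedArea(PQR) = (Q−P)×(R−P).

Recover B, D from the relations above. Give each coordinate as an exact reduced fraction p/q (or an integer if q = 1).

B = (-1, 9/2)
D = (-11/4, 23/8)

1. B_x = -1  [line -14·x + -13·y + 89/2 = 0 ∩ |BC|² = 493/4]
2. B_y = 9/2  [line -14·x + -13·y + 89/2 = 0 ∩ |BC|² = 493/4]
   → B = (-1, 9/2)
3. D_x = -11/4  [BD · AE = -365/8 ∩ 2·signedArea(DEC) = -130]
4. D_y = 23/8  [BD · AE = -365/8 ∩ 2·signedArea(DEC) = -130]
   → D = (-11/4, 23/8)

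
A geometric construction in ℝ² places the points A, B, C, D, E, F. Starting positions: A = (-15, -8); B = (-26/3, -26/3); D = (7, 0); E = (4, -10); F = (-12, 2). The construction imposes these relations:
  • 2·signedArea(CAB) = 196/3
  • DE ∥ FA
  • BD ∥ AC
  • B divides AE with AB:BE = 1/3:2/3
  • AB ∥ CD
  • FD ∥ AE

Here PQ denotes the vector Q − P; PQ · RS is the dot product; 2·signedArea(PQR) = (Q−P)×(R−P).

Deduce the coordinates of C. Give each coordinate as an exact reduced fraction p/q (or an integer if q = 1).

1. C_x = 2/3  [AB ∥ CD ∩ BD ∥ AC]
2. C_y = 2/3  [AB ∥ CD ∩ BD ∥ AC]
   → C = (2/3, 2/3)

C = (2/3, 2/3)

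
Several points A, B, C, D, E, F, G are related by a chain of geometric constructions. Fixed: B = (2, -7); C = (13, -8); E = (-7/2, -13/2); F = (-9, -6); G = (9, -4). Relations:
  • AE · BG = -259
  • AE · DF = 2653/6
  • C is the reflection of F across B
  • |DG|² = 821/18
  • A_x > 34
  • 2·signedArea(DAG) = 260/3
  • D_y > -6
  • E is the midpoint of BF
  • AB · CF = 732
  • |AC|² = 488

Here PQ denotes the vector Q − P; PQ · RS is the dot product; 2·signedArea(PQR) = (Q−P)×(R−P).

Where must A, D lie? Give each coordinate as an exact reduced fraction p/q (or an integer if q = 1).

A = (35, -10)
D = (5/2, -35/6)

1. A_x = 35  [AB · CF = 732 ∩ AE · BG = -259]
2. A_y = -10  [AB · CF = 732 ∩ AE · BG = -259]
   → A = (35, -10)
3. D_x = 5/2  [2·signedArea(DAG) = 260/3 ∩ AE · DF = 2653/6]
4. D_y = -35/6  [2·signedArea(DAG) = 260/3 ∩ AE · DF = 2653/6]
   → D = (5/2, -35/6)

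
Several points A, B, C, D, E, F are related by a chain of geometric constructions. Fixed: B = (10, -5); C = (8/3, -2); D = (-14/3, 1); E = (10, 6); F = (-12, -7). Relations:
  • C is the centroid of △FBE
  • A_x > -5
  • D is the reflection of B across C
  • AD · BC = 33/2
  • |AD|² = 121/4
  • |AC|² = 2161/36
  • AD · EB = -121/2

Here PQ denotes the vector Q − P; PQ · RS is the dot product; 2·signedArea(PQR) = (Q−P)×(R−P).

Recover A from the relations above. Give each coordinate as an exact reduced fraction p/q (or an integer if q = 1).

1. A_x = -14/3  [AD · BC = 33/2 ∩ AD · EB = -121/2]
2. A_y = -9/2  [AD · BC = 33/2 ∩ AD · EB = -121/2]
   → A = (-14/3, -9/2)

A = (-14/3, -9/2)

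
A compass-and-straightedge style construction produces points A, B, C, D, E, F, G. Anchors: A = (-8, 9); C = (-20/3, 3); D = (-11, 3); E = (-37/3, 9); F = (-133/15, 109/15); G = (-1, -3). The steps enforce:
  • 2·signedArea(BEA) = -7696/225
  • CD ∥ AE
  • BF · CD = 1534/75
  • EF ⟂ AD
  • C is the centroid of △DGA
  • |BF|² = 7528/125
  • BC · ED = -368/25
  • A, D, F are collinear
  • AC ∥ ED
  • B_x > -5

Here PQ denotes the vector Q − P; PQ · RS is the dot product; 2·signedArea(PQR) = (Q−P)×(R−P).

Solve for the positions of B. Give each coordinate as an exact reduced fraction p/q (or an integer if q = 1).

1. B_x = -311/75  [2·signedArea(BEA) = -7696/225 ∩ BF · CD = 1534/75]
2. B_y = 83/75  [2·signedArea(BEA) = -7696/225 ∩ BF · CD = 1534/75]
   → B = (-311/75, 83/75)

B = (-311/75, 83/75)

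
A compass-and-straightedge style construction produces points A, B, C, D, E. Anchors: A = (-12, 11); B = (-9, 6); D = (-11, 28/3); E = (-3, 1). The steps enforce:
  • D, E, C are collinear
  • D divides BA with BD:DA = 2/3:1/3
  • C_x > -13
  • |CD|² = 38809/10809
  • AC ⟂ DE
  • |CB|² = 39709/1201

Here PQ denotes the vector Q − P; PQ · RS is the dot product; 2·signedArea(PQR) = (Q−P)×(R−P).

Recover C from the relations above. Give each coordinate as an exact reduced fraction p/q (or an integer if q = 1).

1. C_x = -14787/1201  [D, E, C are collinear ∩ AC ⟂ DE]
2. C_y = 12851/1201  [D, E, C are collinear ∩ AC ⟂ DE]
   → C = (-14787/1201, 12851/1201)

C = (-14787/1201, 12851/1201)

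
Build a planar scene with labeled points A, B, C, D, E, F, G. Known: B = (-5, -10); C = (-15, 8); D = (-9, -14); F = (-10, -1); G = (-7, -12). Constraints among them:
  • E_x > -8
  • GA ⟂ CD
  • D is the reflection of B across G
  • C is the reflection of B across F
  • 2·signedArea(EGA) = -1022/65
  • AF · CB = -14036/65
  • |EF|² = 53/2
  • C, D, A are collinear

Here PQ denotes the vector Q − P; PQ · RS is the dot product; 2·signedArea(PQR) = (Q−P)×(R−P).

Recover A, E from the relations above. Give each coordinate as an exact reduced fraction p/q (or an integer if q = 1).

A = (-609/65, -822/65)
E = (-15/2, -11/2)

1. A_x = -609/65  [C, D, A are collinear ∩ GA ⟂ CD]
2. A_y = -822/65  [C, D, A are collinear ∩ GA ⟂ CD]
   → A = (-609/65, -822/65)
3. E_x = -15/2  [line 42/65·x + -154/65·y + -532/65 = 0 ∩ |EF|² = 53/2]
4. E_y = -11/2  [line 42/65·x + -154/65·y + -532/65 = 0 ∩ |EF|² = 53/2]
   → E = (-15/2, -11/2)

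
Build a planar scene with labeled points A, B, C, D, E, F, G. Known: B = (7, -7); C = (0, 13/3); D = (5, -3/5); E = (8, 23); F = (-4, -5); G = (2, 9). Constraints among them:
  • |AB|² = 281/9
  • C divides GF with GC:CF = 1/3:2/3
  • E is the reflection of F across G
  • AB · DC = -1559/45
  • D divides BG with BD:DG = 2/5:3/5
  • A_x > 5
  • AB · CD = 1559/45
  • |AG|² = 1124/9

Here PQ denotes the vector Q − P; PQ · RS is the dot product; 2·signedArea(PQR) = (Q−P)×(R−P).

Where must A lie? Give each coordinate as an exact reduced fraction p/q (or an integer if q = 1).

1. A_x = 16/3  [line 5·x + -74/15·y + -314/9 = 0 ∩ |AB|² = 281/9]
2. A_y = -5/3  [line 5·x + -74/15·y + -314/9 = 0 ∩ |AB|² = 281/9]
   → A = (16/3, -5/3)

A = (16/3, -5/3)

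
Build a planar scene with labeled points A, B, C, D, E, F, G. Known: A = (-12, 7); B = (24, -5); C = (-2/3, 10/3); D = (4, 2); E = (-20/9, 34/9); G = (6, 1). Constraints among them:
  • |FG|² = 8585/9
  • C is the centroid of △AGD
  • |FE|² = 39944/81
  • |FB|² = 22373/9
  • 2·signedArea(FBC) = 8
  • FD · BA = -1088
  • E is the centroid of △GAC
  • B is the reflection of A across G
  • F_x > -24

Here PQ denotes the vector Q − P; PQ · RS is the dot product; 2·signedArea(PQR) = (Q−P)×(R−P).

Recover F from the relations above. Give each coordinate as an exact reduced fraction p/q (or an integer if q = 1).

1. F_x = -70/3  [2·signedArea(FBC) = 8 ∩ FD · BA = -1088]
2. F_y = 32/3  [2·signedArea(FBC) = 8 ∩ FD · BA = -1088]
   → F = (-70/3, 32/3)

F = (-70/3, 32/3)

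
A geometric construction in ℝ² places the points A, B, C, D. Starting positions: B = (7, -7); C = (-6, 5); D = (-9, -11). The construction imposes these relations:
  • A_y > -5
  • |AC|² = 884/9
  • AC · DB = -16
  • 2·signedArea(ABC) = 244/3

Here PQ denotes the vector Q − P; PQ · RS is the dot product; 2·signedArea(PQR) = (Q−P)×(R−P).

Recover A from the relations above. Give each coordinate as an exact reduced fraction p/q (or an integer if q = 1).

A = (-8/3, -13/3)

1. A_x = -8/3  [2·signedArea(ABC) = 244/3 ∩ AC · DB = -16]
2. A_y = -13/3  [2·signedArea(ABC) = 244/3 ∩ AC · DB = -16]
   → A = (-8/3, -13/3)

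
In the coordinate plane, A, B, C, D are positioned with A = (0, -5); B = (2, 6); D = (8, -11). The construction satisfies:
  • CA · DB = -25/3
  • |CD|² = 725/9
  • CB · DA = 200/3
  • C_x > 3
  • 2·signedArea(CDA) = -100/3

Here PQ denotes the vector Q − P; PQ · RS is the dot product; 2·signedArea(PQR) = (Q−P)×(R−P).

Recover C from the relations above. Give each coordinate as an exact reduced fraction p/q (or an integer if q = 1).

1. C_x = 10/3  [CB · DA = 200/3 ∩ 2·signedArea(CDA) = -100/3]
2. C_y = -10/3  [CB · DA = 200/3 ∩ 2·signedArea(CDA) = -100/3]
   → C = (10/3, -10/3)

C = (10/3, -10/3)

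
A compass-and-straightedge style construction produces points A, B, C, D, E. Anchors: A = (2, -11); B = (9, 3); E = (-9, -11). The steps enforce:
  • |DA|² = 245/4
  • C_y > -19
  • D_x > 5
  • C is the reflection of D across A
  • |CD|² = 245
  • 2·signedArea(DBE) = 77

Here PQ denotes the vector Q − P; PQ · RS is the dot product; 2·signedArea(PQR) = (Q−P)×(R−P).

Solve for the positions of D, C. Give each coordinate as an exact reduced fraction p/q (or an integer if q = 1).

C = (-3/2, -18)
D = (11/2, -4)

1. D_x = 11/2  [line 14·x + -18·y + -149 = 0 ∩ |DA|² = 245/4]
2. D_y = -4  [line 14·x + -18·y + -149 = 0 ∩ |DA|² = 245/4]
   → D = (11/2, -4)
3. C_x = -3/2  [C is the reflection of D across A]
4. C_y = -18  [C is the reflection of D across A]
   → C = (-3/2, -18)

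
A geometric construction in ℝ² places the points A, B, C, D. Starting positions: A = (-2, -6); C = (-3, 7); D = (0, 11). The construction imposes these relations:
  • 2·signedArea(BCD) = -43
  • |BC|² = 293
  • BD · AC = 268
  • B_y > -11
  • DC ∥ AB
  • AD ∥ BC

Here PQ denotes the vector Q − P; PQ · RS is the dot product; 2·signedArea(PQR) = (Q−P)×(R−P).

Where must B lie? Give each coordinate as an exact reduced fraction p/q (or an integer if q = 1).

1. B_x = -5  [AD ∥ BC ∩ DC ∥ AB]
2. B_y = -10  [AD ∥ BC ∩ DC ∥ AB]
   → B = (-5, -10)

B = (-5, -10)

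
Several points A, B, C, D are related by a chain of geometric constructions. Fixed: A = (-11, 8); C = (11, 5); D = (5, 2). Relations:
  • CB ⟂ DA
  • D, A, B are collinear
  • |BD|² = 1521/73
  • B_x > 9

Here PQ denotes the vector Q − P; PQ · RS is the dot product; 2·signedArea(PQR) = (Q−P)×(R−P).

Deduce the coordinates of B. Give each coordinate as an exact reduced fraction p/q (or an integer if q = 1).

B = (677/73, 29/73)

1. B_x = 677/73  [D, A, B are collinear ∩ CB ⟂ DA]
2. B_y = 29/73  [D, A, B are collinear ∩ CB ⟂ DA]
   → B = (677/73, 29/73)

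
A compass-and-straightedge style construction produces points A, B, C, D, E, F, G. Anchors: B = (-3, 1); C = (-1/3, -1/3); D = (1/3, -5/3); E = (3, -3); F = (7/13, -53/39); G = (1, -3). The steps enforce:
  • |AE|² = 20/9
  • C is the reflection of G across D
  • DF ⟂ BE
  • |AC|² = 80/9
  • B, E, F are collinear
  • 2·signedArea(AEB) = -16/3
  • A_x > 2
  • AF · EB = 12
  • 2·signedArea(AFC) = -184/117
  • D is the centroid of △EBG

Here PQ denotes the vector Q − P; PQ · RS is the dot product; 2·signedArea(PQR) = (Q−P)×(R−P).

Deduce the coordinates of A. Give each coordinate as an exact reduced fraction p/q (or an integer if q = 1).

1. A_x = 7/3  [2·signedArea(AFC) = -184/117 ∩ AF · EB = 12]
2. A_y = -5/3  [2·signedArea(AFC) = -184/117 ∩ AF · EB = 12]
   → A = (7/3, -5/3)

A = (7/3, -5/3)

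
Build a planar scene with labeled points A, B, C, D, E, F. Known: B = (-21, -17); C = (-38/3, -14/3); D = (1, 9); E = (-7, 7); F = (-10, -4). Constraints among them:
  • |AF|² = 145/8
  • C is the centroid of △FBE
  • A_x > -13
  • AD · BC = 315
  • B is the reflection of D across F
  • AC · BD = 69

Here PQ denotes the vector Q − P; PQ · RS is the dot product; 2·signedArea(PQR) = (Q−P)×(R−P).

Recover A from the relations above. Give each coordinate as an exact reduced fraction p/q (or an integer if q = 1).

A = (-51/4, -29/4)

1. A_x = -51/4  [AC · BD = 69 ∩ AD · BC = 315]
2. A_y = -29/4  [AC · BD = 69 ∩ AD · BC = 315]
   → A = (-51/4, -29/4)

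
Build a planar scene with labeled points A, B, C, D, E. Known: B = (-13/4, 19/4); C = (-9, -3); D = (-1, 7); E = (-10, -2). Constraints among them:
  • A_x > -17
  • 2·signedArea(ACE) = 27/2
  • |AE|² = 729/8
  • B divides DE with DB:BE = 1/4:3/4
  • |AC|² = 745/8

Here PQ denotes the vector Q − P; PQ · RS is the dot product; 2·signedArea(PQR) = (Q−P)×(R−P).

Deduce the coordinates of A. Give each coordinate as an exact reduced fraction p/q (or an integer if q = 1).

A = (-67/4, -35/4)

1. A_x = -67/4  [line -1·x + -1·y + -51/2 = 0 ∩ |AE|² = 729/8]
2. A_y = -35/4  [line -1·x + -1·y + -51/2 = 0 ∩ |AE|² = 729/8]
   → A = (-67/4, -35/4)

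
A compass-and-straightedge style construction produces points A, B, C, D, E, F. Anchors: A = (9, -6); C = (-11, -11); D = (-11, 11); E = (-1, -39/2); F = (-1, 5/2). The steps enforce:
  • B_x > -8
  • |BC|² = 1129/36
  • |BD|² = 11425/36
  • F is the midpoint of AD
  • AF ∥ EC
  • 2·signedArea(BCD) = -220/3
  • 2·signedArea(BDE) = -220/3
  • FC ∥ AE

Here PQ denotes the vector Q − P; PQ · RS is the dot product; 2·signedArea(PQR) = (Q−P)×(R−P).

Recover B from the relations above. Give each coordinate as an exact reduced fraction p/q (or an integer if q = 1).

B = (-23/3, -13/2)

1. B_x = -23/3  [2·signedArea(BCD) = -220/3 ∩ 2·signedArea(BDE) = -220/3]
2. B_y = -13/2  [2·signedArea(BCD) = -220/3 ∩ 2·signedArea(BDE) = -220/3]
   → B = (-23/3, -13/2)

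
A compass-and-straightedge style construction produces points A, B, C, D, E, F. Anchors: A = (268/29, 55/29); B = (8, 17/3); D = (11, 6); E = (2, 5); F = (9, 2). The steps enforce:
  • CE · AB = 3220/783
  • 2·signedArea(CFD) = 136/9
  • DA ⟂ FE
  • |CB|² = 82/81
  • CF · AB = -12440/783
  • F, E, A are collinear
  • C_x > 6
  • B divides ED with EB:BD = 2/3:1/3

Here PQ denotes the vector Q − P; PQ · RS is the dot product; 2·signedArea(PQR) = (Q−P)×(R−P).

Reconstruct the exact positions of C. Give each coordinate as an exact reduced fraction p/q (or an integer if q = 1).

1. C_x = 7  [CF · AB = -12440/783 ∩ 2·signedArea(CFD) = 136/9]
2. C_y = 50/9  [CF · AB = -12440/783 ∩ 2·signedArea(CFD) = 136/9]
   → C = (7, 50/9)

C = (7, 50/9)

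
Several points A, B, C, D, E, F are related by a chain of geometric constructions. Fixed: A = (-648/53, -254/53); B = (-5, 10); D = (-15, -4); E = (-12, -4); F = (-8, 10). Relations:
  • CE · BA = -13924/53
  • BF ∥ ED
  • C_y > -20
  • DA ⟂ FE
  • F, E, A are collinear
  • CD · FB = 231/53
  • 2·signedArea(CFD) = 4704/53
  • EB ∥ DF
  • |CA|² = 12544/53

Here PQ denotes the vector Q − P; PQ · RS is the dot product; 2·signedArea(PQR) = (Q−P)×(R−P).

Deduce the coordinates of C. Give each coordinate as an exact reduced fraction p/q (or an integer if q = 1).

C = (-872/53, -1038/53)

1. C_x = -872/53  [2·signedArea(CFD) = 4704/53 ∩ CE · BA = -13924/53]
2. C_y = -1038/53  [2·signedArea(CFD) = 4704/53 ∩ CE · BA = -13924/53]
   → C = (-872/53, -1038/53)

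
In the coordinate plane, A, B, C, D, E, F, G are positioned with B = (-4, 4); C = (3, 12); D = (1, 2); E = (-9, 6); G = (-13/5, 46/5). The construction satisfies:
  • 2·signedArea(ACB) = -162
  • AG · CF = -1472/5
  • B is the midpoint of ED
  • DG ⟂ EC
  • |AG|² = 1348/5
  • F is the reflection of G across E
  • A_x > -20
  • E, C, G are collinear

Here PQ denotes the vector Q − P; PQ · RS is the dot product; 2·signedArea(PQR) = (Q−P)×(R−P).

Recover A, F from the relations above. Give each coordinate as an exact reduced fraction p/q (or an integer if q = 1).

A = (-19, 10)
F = (-77/5, 14/5)

1. F_x = -77/5  [F is the reflection of G across E]
2. F_y = 14/5  [F is the reflection of G across E]
   → F = (-77/5, 14/5)
3. A_x = -19  [2·signedArea(ACB) = -162 ∩ AG · CF = -1472/5]
4. A_y = 10  [2·signedArea(ACB) = -162 ∩ AG · CF = -1472/5]
   → A = (-19, 10)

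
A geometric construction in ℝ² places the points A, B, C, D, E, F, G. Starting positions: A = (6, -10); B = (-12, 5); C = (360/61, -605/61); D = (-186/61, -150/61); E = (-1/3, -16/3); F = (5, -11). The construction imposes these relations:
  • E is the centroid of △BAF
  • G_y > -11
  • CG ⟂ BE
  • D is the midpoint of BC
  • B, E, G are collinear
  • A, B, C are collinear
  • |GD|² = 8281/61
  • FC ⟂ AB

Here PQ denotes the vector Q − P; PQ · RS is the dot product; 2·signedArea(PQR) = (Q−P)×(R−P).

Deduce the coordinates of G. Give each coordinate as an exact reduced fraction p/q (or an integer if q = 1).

1. G_x = 362449/66673  [B, E, G are collinear ∩ CG ⟂ BE]
2. G_y = -696300/66673  [B, E, G are collinear ∩ CG ⟂ BE]
   → G = (362449/66673, -696300/66673)

G = (362449/66673, -696300/66673)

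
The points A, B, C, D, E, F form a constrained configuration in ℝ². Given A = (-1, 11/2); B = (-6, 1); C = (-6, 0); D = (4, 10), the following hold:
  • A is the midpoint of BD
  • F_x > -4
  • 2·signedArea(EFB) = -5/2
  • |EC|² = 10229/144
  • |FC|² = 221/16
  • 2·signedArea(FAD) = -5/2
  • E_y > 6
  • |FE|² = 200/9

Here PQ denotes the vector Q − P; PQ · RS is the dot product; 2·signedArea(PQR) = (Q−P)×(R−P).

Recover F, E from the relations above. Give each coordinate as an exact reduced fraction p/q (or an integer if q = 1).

E = (-1/6, 73/12)
F = (-7/2, 11/4)

1. F_x = -7/2  [line -9/2·x + 5·y + -59/2 = 0 ∩ |FC|² = 221/16]
2. F_y = 11/4  [line -9/2·x + 5·y + -59/2 = 0 ∩ |FC|² = 221/16]
   → F = (-7/2, 11/4)
3. E_x = -1/6  [line 7/4·x + -5/2·y + 31/2 = 0 ∩ |EC|² = 10229/144]
4. E_y = 73/12  [line 7/4·x + -5/2·y + 31/2 = 0 ∩ |EC|² = 10229/144]
   → E = (-1/6, 73/12)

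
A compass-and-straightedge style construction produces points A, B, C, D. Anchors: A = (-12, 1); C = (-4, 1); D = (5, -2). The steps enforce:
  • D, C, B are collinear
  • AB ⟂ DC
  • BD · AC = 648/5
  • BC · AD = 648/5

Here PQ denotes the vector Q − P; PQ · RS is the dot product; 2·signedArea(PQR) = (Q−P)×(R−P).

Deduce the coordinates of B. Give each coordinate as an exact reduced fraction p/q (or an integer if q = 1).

B = (-56/5, 17/5)

1. B_x = -56/5  [D, C, B are collinear ∩ AB ⟂ DC]
2. B_y = 17/5  [D, C, B are collinear ∩ AB ⟂ DC]
   → B = (-56/5, 17/5)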